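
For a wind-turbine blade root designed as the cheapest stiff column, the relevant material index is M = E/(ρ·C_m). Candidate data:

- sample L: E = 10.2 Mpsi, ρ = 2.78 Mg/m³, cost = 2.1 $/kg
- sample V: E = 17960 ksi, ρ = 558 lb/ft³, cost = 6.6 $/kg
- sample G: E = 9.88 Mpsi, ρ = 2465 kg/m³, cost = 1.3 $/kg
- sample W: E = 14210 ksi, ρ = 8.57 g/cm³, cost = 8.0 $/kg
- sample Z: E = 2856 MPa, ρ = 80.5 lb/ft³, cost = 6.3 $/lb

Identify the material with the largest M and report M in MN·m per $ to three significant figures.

sample G, M = 21.3 MN·m per $

After converting to SI:
  sample L: E = 70.33 GPa, ρ = 2780 kg/m³, cost = 2.100 $/kg
  sample V: E = 123.8 GPa, ρ = 8938 kg/m³, cost = 6.600 $/kg
  sample G: E = 68.12 GPa, ρ = 2465 kg/m³, cost = 1.300 $/kg
  sample W: E = 97.97 GPa, ρ = 8570 kg/m³, cost = 8.000 $/kg
  sample Z: E = 2.856 GPa, ρ = 1289 kg/m³, cost = 13.89 $/kg
  sample G: M = 21.3 MN·m per $
  sample L: M = 12.0 MN·m per $
  sample V: M = 2.10 MN·m per $
  sample W: M = 1.43 MN·m per $
  sample Z: M = 0.159 MN·m per $
Highest index: sample G.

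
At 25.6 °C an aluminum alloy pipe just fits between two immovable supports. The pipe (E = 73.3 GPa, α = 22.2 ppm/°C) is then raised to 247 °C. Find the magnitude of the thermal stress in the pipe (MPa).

360 MPa

ΔT = 221.4 K. Constrained thermal stress σ = E·α·ΔT = 73.30×10³ MPa × 22.2×10⁻⁶ × 221.4 = 360 MPa (compressive).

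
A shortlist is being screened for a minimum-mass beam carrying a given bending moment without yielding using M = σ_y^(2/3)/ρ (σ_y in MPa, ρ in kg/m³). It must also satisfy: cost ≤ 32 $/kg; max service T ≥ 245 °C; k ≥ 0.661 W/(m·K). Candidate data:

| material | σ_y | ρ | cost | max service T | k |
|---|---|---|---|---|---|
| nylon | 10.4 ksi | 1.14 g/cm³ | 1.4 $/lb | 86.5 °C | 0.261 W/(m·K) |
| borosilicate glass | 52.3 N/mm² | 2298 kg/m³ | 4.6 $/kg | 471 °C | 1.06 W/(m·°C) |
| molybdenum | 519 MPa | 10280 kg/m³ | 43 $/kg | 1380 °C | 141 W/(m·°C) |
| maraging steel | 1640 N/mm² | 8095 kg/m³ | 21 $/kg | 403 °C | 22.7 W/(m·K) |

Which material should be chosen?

maraging steel

Screen on constraints: cost ≤ 32 $/kg; max service T ≥ 245 °C; k ≥ 0.661 W/(m·K). Survivors: borosilicate glass, maraging steel.
Normalizing units and computing the index:
  borosilicate glass: σ_y = 52.30 MPa, ρ = 2298 kg/m³
  maraging steel: σ_y = 1640 MPa, ρ = 8095 kg/m³
  maraging steel: M = 17.2×10⁻³
  borosilicate glass: M = 6.09×10⁻³
Maraging steel ranks first.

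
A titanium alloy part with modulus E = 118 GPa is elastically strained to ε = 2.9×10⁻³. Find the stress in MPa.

342 MPa

σ = E·ε = 118000 MPa × 2.9×10⁻³ = 342 MPa.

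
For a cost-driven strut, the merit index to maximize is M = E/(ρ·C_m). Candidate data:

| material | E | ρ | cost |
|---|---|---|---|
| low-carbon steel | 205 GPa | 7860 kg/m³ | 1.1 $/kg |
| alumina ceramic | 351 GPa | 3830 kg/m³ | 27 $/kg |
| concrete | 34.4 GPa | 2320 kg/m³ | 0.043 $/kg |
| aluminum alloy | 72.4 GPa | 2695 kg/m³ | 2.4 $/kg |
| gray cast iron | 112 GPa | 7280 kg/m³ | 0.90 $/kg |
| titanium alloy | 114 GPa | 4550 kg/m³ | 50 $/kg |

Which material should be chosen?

Per-candidate index values:
  concrete: M = 345 MN·m per $
  low-carbon steel: M = 23.7 MN·m per $
  gray cast iron: M = 17.1 MN·m per $
  aluminum alloy: M = 11.2 MN·m per $
  alumina ceramic: M = 3.39 MN·m per $
  titanium alloy: M = 0.501 MN·m per $
Concrete ranks first.

concrete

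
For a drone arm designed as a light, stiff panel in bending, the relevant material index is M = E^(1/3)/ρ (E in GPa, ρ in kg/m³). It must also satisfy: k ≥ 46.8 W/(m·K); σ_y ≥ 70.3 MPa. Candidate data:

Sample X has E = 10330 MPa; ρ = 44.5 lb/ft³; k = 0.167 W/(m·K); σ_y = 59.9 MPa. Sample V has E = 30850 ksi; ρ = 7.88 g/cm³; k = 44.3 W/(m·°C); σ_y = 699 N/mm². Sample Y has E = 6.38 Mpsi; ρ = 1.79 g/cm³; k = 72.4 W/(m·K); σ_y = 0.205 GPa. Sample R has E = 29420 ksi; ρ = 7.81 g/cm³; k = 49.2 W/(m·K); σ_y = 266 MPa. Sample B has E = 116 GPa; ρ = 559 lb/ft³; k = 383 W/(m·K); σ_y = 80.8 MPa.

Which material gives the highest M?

sample Y

Screen on constraints: k ≥ 46.8 W/(m·K); σ_y ≥ 70.3 MPa. Survivors: sample Y, sample R, sample B.
Putting every candidate on a common basis:
  sample Y: E = 43.99 GPa, ρ = 1790 kg/m³
  sample R: E = 202.8 GPa, ρ = 7810 kg/m³
  sample B: E = 116.0 GPa, ρ = 8954 kg/m³
  sample Y: M = 1.97×10⁻³
  sample R: M = 0.752×10⁻³
  sample B: M = 0.545×10⁻³
The maximum is for sample Y.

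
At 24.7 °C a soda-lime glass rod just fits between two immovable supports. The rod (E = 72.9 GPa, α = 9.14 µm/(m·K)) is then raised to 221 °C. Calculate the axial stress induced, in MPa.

131 MPa

ΔT = 196.3 K. Constrained thermal stress σ = E·α·ΔT = 72.90×10³ MPa × 9.14×10⁻⁶ × 196.3 = 131 MPa (compressive).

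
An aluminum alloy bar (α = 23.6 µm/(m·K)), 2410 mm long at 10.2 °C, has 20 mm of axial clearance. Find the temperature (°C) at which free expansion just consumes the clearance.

α·L₀·ΔT = 20.0 mm ⇒ ΔT = 20.0 / (23.6×10⁻⁶ × 2410.0) = 351.6 K.
T = 10.2 + 351.6 = 361.8 °C.

362 °C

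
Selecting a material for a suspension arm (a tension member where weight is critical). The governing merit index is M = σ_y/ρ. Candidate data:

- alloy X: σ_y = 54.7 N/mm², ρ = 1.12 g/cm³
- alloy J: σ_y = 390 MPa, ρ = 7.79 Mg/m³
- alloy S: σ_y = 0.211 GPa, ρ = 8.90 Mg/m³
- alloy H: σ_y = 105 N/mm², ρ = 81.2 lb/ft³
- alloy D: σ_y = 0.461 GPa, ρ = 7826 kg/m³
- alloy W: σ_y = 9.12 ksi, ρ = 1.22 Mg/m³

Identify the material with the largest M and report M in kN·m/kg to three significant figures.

After converting to SI:
  alloy X: σ_y = 54.70 MPa, ρ = 1120 kg/m³
  alloy J: σ_y = 390.0 MPa, ρ = 7790 kg/m³
  alloy S: σ_y = 211.0 MPa, ρ = 8900 kg/m³
  alloy H: σ_y = 105.0 MPa, ρ = 1301 kg/m³
  alloy D: σ_y = 461.0 MPa, ρ = 7826 kg/m³
  alloy W: σ_y = 62.88 MPa, ρ = 1220 kg/m³
  alloy H: M = 80.7 kN·m/kg
  alloy D: M = 58.9 kN·m/kg
  alloy W: M = 51.5 kN·m/kg
  alloy J: M = 50.1 kN·m/kg
  alloy X: M = 48.8 kN·m/kg
  alloy S: M = 23.7 kN·m/kg
Alloy H has the largest M.

alloy H, M = 80.7 kN·m/kg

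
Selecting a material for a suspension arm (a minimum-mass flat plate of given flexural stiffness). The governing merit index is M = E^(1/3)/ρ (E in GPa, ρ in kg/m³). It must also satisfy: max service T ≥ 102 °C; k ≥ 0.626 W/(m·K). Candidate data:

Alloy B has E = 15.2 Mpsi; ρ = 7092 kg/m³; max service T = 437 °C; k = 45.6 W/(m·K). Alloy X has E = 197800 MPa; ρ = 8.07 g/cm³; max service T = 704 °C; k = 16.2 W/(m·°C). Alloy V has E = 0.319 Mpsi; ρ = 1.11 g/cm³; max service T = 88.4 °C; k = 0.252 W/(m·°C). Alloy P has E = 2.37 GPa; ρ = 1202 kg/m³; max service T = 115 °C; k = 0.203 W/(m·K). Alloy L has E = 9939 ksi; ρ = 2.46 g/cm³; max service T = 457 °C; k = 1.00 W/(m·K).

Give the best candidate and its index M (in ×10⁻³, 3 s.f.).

Screen on constraints: max service T ≥ 102 °C; k ≥ 0.626 W/(m·K). Survivors: alloy B, alloy X, alloy L.
Putting every candidate on a common basis:
  alloy B: E = 104.8 GPa, ρ = 7092 kg/m³
  alloy X: E = 197.8 GPa, ρ = 8070 kg/m³
  alloy L: E = 68.53 GPa, ρ = 2460 kg/m³
  alloy L: M = 1.66×10⁻³
  alloy X: M = 0.722×10⁻³
  alloy B: M = 0.665×10⁻³
Highest index: alloy L.

alloy L, M = 1.66×10⁻³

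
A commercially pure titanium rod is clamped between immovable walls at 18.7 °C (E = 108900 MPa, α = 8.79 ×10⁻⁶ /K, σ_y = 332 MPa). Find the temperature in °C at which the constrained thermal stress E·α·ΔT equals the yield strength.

366 °C

E = 108900 MPa = 108.9 GPa.
E·α·ΔT = 332.0 MPa ⇒ ΔT = 332.0 / (108.9×10³ × 8.79×10⁻⁶) = 346.8 K.
T = 18.7 + 346.8 = 365.5 °C.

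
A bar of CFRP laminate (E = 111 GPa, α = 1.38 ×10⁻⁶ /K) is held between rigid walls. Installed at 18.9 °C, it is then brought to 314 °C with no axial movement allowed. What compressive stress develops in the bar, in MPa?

ΔT = 295.1 K. Constrained thermal stress σ = E·α·ΔT = 111.0×10³ MPa × 1.38×10⁻⁶ × 295.1 = 45.2 MPa (compressive).

45.2 MPa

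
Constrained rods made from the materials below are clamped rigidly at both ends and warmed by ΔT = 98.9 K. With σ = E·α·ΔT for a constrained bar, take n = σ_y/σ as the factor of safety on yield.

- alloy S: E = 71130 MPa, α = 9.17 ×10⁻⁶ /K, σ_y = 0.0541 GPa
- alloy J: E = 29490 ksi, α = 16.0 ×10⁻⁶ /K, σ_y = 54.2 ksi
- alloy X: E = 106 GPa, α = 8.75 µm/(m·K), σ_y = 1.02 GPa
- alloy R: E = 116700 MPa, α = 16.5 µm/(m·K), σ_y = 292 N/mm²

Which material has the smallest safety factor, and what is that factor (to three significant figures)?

alloy S, n = 0.839

Per material, after unit conversion:
  alloy S: E = 71.13, α = 9.17, σ_y = 54.10 → σ = 64.5 MPa, n = 0.839
  alloy J: E = 203.3, α = 16.0, σ_y = 373.7 → σ = 322 MPa, n = 1.16
  alloy X: E = 106.0, α = 8.75, σ_y = 1020 → σ = 91.7 MPa, n = 11.1
  alloy R: E = 116.7, α = 16.5, σ_y = 292.0 → σ = 190 MPa, n = 1.53
Alloy S has the lowest safety factor, n = 0.839.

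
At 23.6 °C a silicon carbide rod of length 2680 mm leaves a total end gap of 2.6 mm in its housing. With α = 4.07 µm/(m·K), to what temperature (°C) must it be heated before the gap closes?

α·L₀·ΔT = 2.6 mm ⇒ ΔT = 2.6 / (4.07×10⁻⁶ × 2680.0) = 238.4 K.
T = 23.6 + 238.4 = 262.0 °C.

262 °C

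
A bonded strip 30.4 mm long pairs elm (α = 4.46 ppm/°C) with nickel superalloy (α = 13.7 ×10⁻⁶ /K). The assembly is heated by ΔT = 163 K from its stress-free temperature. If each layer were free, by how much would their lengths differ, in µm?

45.8 µm

Δα = |4.46 − 13.7|×10⁻⁶/K = 9.24×10⁻⁶/K.
ΔL_mismatch = Δα·L·ΔT = 9.24×10⁻⁶ × 30.4 mm × 163.0 K = 45.8 µm.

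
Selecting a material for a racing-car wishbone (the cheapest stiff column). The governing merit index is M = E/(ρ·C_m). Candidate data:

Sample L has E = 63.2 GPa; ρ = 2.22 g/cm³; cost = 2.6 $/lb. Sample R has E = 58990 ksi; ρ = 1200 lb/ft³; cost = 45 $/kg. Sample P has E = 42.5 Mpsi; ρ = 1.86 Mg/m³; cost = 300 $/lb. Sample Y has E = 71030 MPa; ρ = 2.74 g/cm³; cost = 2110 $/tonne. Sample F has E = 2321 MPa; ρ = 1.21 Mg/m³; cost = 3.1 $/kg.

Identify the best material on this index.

After converting to SI:
  sample L: E = 63.20 GPa, ρ = 2220 kg/m³, cost = 5.732 $/kg
  sample R: E = 406.7 GPa, ρ = 19220 kg/m³, cost = 45.00 $/kg
  sample P: E = 293.0 GPa, ρ = 1860 kg/m³, cost = 661.4 $/kg
  sample Y: E = 71.03 GPa, ρ = 2740 kg/m³, cost = 2.110 $/kg
  sample F: E = 2.321 GPa, ρ = 1210 kg/m³, cost = 3.100 $/kg
  sample Y: M = 12.3 MN·m per $
  sample L: M = 4.97 MN·m per $
  sample F: M = 0.619 MN·m per $
  sample R: M = 0.470 MN·m per $
  sample P: M = 0.238 MN·m per $
Sample Y has the largest M.

sample Y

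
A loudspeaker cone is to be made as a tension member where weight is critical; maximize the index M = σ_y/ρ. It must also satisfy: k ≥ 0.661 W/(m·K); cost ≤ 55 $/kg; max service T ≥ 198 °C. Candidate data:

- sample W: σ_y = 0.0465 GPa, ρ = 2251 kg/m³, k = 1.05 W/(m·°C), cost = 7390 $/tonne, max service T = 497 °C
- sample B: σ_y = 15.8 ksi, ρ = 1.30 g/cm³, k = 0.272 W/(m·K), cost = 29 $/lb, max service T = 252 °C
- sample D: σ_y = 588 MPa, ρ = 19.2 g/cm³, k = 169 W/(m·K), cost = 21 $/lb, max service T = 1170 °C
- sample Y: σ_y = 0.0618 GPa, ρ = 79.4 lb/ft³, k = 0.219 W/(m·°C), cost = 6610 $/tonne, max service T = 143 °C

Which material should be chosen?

sample D

Screen on constraints: k ≥ 0.661 W/(m·K); cost ≤ 55 $/kg; max service T ≥ 198 °C. Survivors: sample W, sample D.
After converting to SI:
  sample W: σ_y = 46.50 MPa, ρ = 2251 kg/m³
  sample D: σ_y = 588.0 MPa, ρ = 19200 kg/m³
  sample D: M = 30.6 kN·m/kg
  sample W: M = 20.7 kN·m/kg
The maximum is for sample D.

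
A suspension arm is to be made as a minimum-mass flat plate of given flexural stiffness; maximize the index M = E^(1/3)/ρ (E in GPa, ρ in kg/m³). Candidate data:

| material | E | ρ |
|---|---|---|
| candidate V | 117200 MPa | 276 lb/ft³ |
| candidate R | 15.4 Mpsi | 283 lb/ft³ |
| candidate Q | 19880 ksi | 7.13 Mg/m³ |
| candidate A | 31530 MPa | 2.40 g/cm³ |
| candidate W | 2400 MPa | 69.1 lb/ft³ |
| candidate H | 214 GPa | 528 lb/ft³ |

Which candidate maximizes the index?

candidate A

Convert each candidate to consistent units, then evaluate M:
  candidate V: E = 117.2 GPa, ρ = 4421 kg/m³
  candidate R: E = 106.2 GPa, ρ = 4533 kg/m³
  candidate Q: E = 137.1 GPa, ρ = 7130 kg/m³
  candidate A: E = 31.53 GPa, ρ = 2400 kg/m³
  candidate W: E = 2.400 GPa, ρ = 1107 kg/m³
  candidate H: E = 214.0 GPa, ρ = 8458 kg/m³
  candidate A: M = 1.32×10⁻³
  candidate W: M = 1.21×10⁻³
  candidate V: M = 1.11×10⁻³
  candidate R: M = 1.04×10⁻³
  candidate Q: M = 0.723×10⁻³
  candidate H: M = 0.707×10⁻³
Candidate A has the largest M.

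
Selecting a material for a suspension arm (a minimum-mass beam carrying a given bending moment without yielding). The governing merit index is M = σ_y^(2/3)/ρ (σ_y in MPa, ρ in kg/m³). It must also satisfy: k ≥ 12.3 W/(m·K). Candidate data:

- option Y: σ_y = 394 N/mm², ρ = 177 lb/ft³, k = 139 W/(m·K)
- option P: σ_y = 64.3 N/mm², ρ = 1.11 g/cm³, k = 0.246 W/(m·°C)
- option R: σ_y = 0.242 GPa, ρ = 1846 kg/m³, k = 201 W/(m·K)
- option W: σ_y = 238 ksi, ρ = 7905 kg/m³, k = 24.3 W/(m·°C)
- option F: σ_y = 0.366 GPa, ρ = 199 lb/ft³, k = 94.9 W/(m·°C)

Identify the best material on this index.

option R

Screen on constraints: k ≥ 12.3 W/(m·K). Survivors: option Y, option R, option W, option F.
Putting every candidate on a common basis:
  option Y: σ_y = 394.0 MPa, ρ = 2835 kg/m³
  option R: σ_y = 242.0 MPa, ρ = 1846 kg/m³
  option W: σ_y = 1641 MPa, ρ = 7905 kg/m³
  option F: σ_y = 366.0 MPa, ρ = 3188 kg/m³
  option R: M = 21.0×10⁻³
  option Y: M = 19.0×10⁻³
  option W: M = 17.6×10⁻³
  option F: M = 16.1×10⁻³
Highest index: option R.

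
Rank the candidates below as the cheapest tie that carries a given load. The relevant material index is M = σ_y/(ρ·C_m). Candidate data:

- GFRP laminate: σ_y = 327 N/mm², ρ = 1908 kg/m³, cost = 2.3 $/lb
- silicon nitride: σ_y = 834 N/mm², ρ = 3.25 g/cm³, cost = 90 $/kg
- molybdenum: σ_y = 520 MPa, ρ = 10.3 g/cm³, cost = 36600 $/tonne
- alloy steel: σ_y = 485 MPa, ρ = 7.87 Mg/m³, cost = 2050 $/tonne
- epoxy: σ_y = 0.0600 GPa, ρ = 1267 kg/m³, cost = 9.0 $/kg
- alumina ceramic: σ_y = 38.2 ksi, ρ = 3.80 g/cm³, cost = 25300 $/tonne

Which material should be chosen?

GFRP laminate

Convert each candidate to consistent units, then evaluate M:
  GFRP laminate: σ_y = 327.0 MPa, ρ = 1908 kg/m³, cost = 5.071 $/kg
  silicon nitride: σ_y = 834.0 MPa, ρ = 3250 kg/m³, cost = 90.00 $/kg
  molybdenum: σ_y = 520.0 MPa, ρ = 10300 kg/m³, cost = 36.60 $/kg
  alloy steel: σ_y = 485.0 MPa, ρ = 7870 kg/m³, cost = 2.050 $/kg
  epoxy: σ_y = 60.00 MPa, ρ = 1267 kg/m³, cost = 9.000 $/kg
  alumina ceramic: σ_y = 263.4 MPa, ρ = 3800 kg/m³, cost = 25.30 $/kg
  GFRP laminate: M = 33.8 kN·m per $
  alloy steel: M = 30.1 kN·m per $
  epoxy: M = 5.26 kN·m per $
  silicon nitride: M = 2.85 kN·m per $
  alumina ceramic: M = 2.74 kN·m per $
  molybdenum: M = 1.38 kN·m per $
GFRP laminate ranks first.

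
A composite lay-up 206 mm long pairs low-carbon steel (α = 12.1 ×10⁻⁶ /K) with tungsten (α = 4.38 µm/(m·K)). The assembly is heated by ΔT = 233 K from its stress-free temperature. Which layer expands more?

low-carbon steel

α(low-carbon steel) = 12.1×10⁻⁶/K vs α(tungsten) = 4.38×10⁻⁶/K.
Higher α expands more for the same ΔT: low-carbon steel.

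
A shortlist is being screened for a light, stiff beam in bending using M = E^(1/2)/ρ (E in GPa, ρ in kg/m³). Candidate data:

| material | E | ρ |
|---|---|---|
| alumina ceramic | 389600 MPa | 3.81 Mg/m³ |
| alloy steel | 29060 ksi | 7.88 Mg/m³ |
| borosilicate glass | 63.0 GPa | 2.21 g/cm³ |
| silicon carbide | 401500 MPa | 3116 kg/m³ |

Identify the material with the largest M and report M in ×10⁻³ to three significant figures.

After converting to SI:
  alumina ceramic: E = 389.6 GPa, ρ = 3810 kg/m³
  alloy steel: E = 200.4 GPa, ρ = 7880 kg/m³
  borosilicate glass: E = 63.00 GPa, ρ = 2210 kg/m³
  silicon carbide: E = 401.5 GPa, ρ = 3116 kg/m³
  silicon carbide: M = 6.43×10⁻³
  alumina ceramic: M = 5.18×10⁻³
  borosilicate glass: M = 3.59×10⁻³
  alloy steel: M = 1.80×10⁻³
Silicon carbide ranks first.

silicon carbide, M = 6.43×10⁻³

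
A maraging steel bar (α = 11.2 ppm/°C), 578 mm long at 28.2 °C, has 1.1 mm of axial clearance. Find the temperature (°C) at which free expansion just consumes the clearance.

α·L₀·ΔT = 1.1 mm ⇒ ΔT = 1.1 / (11.2×10⁻⁶ × 578.0) = 169.9 K.
T = 28.2 + 169.9 = 198.1 °C.

198 °C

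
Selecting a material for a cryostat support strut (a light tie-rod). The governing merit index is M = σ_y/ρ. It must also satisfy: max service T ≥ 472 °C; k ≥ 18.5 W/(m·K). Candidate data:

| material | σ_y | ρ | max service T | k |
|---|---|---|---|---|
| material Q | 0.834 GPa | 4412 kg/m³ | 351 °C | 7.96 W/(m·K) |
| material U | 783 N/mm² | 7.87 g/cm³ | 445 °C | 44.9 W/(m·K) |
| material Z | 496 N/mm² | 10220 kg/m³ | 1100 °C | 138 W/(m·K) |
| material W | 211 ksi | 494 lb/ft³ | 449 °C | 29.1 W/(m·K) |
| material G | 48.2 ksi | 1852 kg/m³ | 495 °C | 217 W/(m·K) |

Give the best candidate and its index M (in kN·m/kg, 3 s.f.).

material G, M = 179 kN·m/kg

Screen on constraints: max service T ≥ 472 °C; k ≥ 18.5 W/(m·K). Survivors: material Z, material G.
Convert each candidate to consistent units, then evaluate M:
  material Z: σ_y = 496.0 MPa, ρ = 10220 kg/m³
  material G: σ_y = 332.3 MPa, ρ = 1852 kg/m³
  material G: M = 179 kN·m/kg
  material Z: M = 48.5 kN·m/kg
Material G ranks first.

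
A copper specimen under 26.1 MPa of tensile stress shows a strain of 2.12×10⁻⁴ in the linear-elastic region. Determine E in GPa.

123 GPa

E = σ/ε = 26.1 MPa / 2.12×10⁻⁴ = 123100 MPa = 123 GPa.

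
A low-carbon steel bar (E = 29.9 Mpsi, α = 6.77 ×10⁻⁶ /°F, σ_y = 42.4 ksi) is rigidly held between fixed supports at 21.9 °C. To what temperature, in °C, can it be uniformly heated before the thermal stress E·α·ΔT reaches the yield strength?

E = 29.9 Mpsi = 206.2 GPa.
α = 6.77×10⁻⁶/°F × 9/5 = 12.2×10⁻⁶/K.
σ_y = 42.4 ksi = 292.3 MPa.
E·α·ΔT = 292.3 MPa ⇒ ΔT = 292.3 / (206.2×10³ × 12.2×10⁻⁶) = 116.4 K.
T = 21.9 + 116.4 = 138.3 °C.

138 °C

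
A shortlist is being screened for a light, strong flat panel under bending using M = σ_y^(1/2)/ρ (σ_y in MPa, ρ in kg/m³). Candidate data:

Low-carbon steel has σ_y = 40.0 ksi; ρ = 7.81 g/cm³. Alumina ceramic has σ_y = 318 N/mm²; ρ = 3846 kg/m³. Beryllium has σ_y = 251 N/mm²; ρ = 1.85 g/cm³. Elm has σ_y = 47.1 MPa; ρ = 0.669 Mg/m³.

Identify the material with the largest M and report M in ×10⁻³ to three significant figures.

elm, M = 10.3×10⁻³

After converting to SI:
  low-carbon steel: σ_y = 275.8 MPa, ρ = 7810 kg/m³
  alumina ceramic: σ_y = 318.0 MPa, ρ = 3846 kg/m³
  beryllium: σ_y = 251.0 MPa, ρ = 1850 kg/m³
  elm: σ_y = 47.10 MPa, ρ = 669.0 kg/m³
  elm: M = 10.3×10⁻³
  beryllium: M = 8.56×10⁻³
  alumina ceramic: M = 4.64×10⁻³
  low-carbon steel: M = 2.13×10⁻³
The maximum is for elm.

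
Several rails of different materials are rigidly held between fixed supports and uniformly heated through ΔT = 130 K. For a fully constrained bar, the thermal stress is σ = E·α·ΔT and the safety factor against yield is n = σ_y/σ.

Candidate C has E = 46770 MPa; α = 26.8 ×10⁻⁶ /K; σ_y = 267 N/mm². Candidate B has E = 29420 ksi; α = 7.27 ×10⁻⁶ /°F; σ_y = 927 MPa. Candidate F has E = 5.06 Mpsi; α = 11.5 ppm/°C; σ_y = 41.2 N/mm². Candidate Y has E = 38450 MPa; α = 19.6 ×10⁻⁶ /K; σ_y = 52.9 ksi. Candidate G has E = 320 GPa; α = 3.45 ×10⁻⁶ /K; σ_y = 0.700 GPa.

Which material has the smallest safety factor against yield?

In consistent units (E in GPa, α in ×10⁻⁶/K, σ_y in MPa):
  candidate C: E = 46.77, α = 26.8, σ_y = 267.0 → σ = 163 MPa, n = 1.64
  candidate B: E = 202.8, α = 13.1, σ_y = 927.0 → σ = 345 MPa, n = 2.69
  candidate F: E = 34.89, α = 11.5, σ_y = 41.20 → σ = 52.2 MPa, n = 0.790
  candidate Y: E = 38.45, α = 19.6, σ_y = 364.7 → σ = 98.0 MPa, n = 3.72
  candidate G: E = 320.0, α = 3.45, σ_y = 700.0 → σ = 144 MPa, n = 4.88
The minimum is candidate F at n = 0.790.

candidate F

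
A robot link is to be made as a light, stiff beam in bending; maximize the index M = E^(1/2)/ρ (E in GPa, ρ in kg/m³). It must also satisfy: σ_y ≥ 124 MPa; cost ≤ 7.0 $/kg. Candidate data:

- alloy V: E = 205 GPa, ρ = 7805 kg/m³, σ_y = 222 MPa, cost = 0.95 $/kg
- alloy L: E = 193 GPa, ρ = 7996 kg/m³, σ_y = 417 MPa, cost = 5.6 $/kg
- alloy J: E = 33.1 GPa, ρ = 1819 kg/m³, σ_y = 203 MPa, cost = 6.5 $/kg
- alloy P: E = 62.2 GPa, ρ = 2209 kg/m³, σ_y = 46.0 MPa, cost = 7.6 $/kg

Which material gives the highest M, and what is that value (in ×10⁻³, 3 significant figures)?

alloy J, M = 3.16×10⁻³

Screen on constraints: σ_y ≥ 124 MPa; cost ≤ 7.0 $/kg. Survivors: alloy V, alloy L, alloy J.
Computing M directly (units already consistent):
  alloy J: M = 3.16×10⁻³
  alloy V: M = 1.83×10⁻³
  alloy L: M = 1.74×10⁻³
The maximum is for alloy J.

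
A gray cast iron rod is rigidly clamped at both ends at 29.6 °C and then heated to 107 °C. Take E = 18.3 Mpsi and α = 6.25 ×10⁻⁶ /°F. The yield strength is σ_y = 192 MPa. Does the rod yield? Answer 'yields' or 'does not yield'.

E = 18.3 Mpsi = 126.2 GPa.
α = 6.25×10⁻⁶/°F × 9/5 = 11.2×10⁻⁶/K.
ΔT = 77.40 K. Constrained thermal stress σ = E·α·ΔT = 126.2×10³ MPa × 11.2×10⁻⁶ × 77.40 = 110 MPa (compressive).
Compare to σ_y = 192 MPa: σ < σ_y, so it does not yield.

does not yield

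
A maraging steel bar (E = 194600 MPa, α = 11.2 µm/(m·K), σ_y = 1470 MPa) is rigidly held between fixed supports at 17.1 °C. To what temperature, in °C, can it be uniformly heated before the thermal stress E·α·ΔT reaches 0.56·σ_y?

E = 194600 MPa = 194.6 GPa.
E·α·ΔT = 823.2 MPa ⇒ ΔT = 823.2 / (194.6×10³ × 11.2×10⁻⁶) = 377.7 K.
T = 17.1 + 377.7 = 394.8 °C.

395 °C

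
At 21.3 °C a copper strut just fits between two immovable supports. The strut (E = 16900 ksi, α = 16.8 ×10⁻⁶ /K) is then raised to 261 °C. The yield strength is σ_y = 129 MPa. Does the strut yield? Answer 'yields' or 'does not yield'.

yields

E = 16900 ksi = 116.5 GPa.
ΔT = 239.7 K. Constrained thermal stress σ = E·α·ΔT = 116.5×10³ MPa × 16.8×10⁻⁶ × 239.7 = 469 MPa (compressive).
Compare to σ_y = 129 MPa: σ ≥ σ_y, so it yields.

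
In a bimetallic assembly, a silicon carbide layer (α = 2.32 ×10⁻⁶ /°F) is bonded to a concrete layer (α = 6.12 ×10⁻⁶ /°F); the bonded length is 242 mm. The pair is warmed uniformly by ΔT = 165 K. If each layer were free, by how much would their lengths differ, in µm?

silicon carbide: α = 2.32×10⁻⁶/°F × 9/5 = 4.18×10⁻⁶/K.
concrete: α = 6.12×10⁻⁶/°F × 9/5 = 11.0×10⁻⁶/K.
Δα = |4.18 − 11.0|×10⁻⁶/K = 6.84×10⁻⁶/K.
ΔL_mismatch = Δα·L·ΔT = 6.84×10⁻⁶ × 242.0 mm × 165.0 K = 273 µm.

273 µm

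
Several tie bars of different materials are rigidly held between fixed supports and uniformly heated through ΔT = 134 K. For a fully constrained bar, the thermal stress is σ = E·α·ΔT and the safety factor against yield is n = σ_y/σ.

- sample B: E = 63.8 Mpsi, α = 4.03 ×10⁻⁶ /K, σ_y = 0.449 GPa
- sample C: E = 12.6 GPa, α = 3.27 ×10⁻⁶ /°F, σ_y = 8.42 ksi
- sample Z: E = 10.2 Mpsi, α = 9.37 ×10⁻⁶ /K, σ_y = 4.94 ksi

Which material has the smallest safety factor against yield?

Converting E to GPa, α to ×10⁻⁶/K, σ_y to MPa, then σ and n for each:
  sample B: E = 439.9, α = 4.03, σ_y = 449.0 → σ = 238 MPa, n = 1.89
  sample C: E = 12.60, α = 5.89, σ_y = 58.05 → σ = 9.94 MPa, n = 5.84
  sample Z: E = 70.33, α = 9.37, σ_y = 34.06 → σ = 88.3 MPa, n = 0.386
Smallest n: sample Z with n = 0.386.

sample Z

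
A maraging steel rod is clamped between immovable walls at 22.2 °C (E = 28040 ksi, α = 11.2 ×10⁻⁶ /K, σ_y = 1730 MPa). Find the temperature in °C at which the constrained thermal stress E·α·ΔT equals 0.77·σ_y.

637 °C

E = 28040 ksi = 193.3 GPa.
E·α·ΔT = 1332 MPa ⇒ ΔT = 1332 / (193.3×10³ × 11.2×10⁻⁶) = 615.2 K.
T = 22.2 + 615.2 = 637.4 °C.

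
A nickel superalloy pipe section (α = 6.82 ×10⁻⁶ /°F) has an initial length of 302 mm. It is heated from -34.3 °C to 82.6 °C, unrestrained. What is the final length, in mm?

Convert α: 6.82×10⁻⁶/°F × (9/5) = 12.3×10⁻⁶/K.
ΔT = 82.6 − (-34.3) = 116.9 K.
ΔL = α·L₀·ΔT = 12.3×10⁻⁶ × 302 mm × 116.9 K = 0.433 mm.
L = L₀ + ΔL = 302 + 0.433 = 302.43 mm.

302.43 mm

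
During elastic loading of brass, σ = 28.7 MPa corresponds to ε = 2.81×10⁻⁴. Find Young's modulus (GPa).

E = σ/ε = 28.7 MPa / 2.81×10⁻⁴ = 102100 MPa = 102 GPa.

102 GPa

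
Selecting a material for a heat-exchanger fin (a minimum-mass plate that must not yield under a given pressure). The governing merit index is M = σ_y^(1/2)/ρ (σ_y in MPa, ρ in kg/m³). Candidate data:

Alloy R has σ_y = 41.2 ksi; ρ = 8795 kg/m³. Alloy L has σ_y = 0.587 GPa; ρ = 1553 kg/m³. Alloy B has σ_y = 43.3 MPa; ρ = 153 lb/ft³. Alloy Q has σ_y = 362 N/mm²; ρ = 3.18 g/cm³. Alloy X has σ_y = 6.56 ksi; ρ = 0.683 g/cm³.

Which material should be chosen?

After converting to SI:
  alloy R: σ_y = 284.1 MPa, ρ = 8795 kg/m³
  alloy L: σ_y = 587.0 MPa, ρ = 1553 kg/m³
  alloy B: σ_y = 43.30 MPa, ρ = 2451 kg/m³
  alloy Q: σ_y = 362.0 MPa, ρ = 3180 kg/m³
  alloy X: σ_y = 45.23 MPa, ρ = 683.0 kg/m³
  alloy L: M = 15.6×10⁻³
  alloy X: M = 9.85×10⁻³
  alloy Q: M = 5.98×10⁻³
  alloy B: M = 2.68×10⁻³
  alloy R: M = 1.92×10⁻³
The maximum is for alloy L.

alloy L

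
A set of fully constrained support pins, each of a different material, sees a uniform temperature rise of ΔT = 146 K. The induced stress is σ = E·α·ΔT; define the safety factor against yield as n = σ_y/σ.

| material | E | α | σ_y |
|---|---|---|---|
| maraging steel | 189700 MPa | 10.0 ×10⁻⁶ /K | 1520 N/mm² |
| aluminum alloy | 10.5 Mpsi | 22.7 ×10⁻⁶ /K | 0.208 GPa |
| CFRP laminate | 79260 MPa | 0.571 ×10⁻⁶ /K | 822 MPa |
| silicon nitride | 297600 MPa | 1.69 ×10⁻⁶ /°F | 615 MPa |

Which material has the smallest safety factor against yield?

With everything in SI (GPa, ×10⁻⁶/K, MPa):
  maraging steel: E = 189.7, α = 10.0, σ_y = 1520 → σ = 277 MPa, n = 5.49
  aluminum alloy: E = 72.39, α = 22.7, σ_y = 208.0 → σ = 240 MPa, n = 0.867
  CFRP laminate: E = 79.26, α = 0.571, σ_y = 822.0 → σ = 6.61 MPa, n = 124
  silicon nitride: E = 297.6, α = 3.04, σ_y = 615.0 → σ = 132 MPa, n = 4.65
Smallest n: aluminum alloy with n = 0.867.

aluminum alloy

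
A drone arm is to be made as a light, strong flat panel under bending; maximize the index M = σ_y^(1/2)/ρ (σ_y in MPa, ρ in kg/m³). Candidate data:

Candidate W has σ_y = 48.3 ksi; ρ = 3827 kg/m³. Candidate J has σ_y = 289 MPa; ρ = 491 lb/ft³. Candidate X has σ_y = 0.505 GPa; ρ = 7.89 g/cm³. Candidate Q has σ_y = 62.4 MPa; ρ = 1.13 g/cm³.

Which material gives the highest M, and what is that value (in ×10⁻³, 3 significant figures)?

After converting to SI:
  candidate W: σ_y = 333.0 MPa, ρ = 3827 kg/m³
  candidate J: σ_y = 289.0 MPa, ρ = 7865 kg/m³
  candidate X: σ_y = 505.0 MPa, ρ = 7890 kg/m³
  candidate Q: σ_y = 62.40 MPa, ρ = 1130 kg/m³
  candidate Q: M = 6.99×10⁻³
  candidate W: M = 4.77×10⁻³
  candidate X: M = 2.85×10⁻³
  candidate J: M = 2.16×10⁻³
Candidate Q ranks first.

candidate Q, M = 6.99×10⁻³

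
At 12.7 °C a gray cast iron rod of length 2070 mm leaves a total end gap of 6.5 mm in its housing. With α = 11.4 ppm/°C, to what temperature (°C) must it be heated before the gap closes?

288 °C

α·L₀·ΔT = 6.5 mm ⇒ ΔT = 6.5 / (11.4×10⁻⁶ × 2070.0) = 275.4 K.
T = 12.7 + 275.4 = 288.1 °C.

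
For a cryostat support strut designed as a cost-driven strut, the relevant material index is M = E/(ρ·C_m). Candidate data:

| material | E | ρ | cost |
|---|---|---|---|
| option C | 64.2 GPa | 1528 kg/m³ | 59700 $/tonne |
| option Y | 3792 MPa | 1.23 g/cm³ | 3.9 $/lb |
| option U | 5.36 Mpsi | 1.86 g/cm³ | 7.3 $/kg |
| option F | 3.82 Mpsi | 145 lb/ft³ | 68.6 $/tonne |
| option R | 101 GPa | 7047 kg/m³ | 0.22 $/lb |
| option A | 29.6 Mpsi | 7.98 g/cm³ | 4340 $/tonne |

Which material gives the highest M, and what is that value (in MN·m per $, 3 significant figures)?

After converting to SI:
  option C: E = 64.20 GPa, ρ = 1528 kg/m³, cost = 59.70 $/kg
  option Y: E = 3.792 GPa, ρ = 1230 kg/m³, cost = 8.598 $/kg
  option U: E = 36.96 GPa, ρ = 1860 kg/m³, cost = 7.300 $/kg
  option F: E = 26.34 GPa, ρ = 2323 kg/m³, cost = 0.06860 $/kg
  option R: E = 101.0 GPa, ρ = 7047 kg/m³, cost = 0.4850 $/kg
  option A: E = 204.1 GPa, ρ = 7980 kg/m³, cost = 4.340 $/kg
  option F: M = 165 MN·m per $
  option R: M = 29.6 MN·m per $
  option A: M = 5.89 MN·m per $
  option U: M = 2.72 MN·m per $
  option C: M = 0.704 MN·m per $
  option Y: M = 0.359 MN·m per $
The maximum is for option F.

option F, M = 165 MN·m per $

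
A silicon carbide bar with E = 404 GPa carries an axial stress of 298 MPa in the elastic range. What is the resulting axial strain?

ε = σ/E = 298 / 404000 = 7.38×10⁻⁴.

7.38×10⁻⁴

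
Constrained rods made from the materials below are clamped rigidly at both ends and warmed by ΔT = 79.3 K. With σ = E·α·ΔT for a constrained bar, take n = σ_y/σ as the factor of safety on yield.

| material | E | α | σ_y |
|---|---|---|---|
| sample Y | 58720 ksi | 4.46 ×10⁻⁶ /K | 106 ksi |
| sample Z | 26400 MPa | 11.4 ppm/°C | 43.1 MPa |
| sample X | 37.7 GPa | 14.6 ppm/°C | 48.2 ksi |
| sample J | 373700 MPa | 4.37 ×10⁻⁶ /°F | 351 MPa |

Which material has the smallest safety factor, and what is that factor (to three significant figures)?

sample J, n = 1.51

Converting E to GPa, α to ×10⁻⁶/K, σ_y to MPa, then σ and n for each:
  sample Y: E = 404.9, α = 4.46, σ_y = 730.8 → σ = 143 MPa, n = 5.10
  sample Z: E = 26.40, α = 11.4, σ_y = 43.10 → σ = 23.9 MPa, n = 1.81
  sample X: E = 37.70, α = 14.6, σ_y = 332.3 → σ = 43.6 MPa, n = 7.61
  sample J: E = 373.7, α = 7.87, σ_y = 351.0 → σ = 233 MPa, n = 1.51
The minimum is sample J at n = 1.51.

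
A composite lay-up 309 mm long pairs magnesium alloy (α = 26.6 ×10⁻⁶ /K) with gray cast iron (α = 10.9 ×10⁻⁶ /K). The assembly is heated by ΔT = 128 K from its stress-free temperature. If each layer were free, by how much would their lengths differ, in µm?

Δα = |26.6 − 10.9|×10⁻⁶/K = 15.7×10⁻⁶/K.
ΔL_mismatch = Δα·L·ΔT = 15.7×10⁻⁶ × 309.0 mm × 128.0 K = 621 µm.

621 µm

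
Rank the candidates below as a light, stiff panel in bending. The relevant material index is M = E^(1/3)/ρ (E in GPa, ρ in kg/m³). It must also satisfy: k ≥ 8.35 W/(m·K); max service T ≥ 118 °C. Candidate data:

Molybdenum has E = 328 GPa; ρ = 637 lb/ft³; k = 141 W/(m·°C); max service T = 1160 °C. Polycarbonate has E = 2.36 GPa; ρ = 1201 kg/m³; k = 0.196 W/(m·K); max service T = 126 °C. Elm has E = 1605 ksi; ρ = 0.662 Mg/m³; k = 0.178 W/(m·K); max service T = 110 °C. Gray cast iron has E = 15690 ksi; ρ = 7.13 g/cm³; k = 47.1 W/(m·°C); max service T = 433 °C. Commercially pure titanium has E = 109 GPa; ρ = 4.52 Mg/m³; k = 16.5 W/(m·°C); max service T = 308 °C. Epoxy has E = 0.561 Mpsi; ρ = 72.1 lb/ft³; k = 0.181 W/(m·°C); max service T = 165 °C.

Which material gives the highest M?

Screen on constraints: k ≥ 8.35 W/(m·K); max service T ≥ 118 °C. Survivors: molybdenum, gray cast iron, commercially pure titanium.
Normalizing units and computing the index:
  molybdenum: E = 328.0 GPa, ρ = 10200 kg/m³
  gray cast iron: E = 108.2 GPa, ρ = 7130 kg/m³
  commercially pure titanium: E = 109.0 GPa, ρ = 4520 kg/m³
  commercially pure titanium: M = 1.06×10⁻³
  molybdenum: M = 0.676×10⁻³
  gray cast iron: M = 0.668×10⁻³
The maximum is for commercially pure titanium.

commercially pure titanium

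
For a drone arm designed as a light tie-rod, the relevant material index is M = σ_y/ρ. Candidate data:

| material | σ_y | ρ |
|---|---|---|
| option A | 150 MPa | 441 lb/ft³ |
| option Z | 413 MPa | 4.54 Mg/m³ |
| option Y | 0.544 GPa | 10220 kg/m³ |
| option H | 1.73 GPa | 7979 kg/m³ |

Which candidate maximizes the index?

option H

Normalizing units and computing the index:
  option A: σ_y = 150.0 MPa, ρ = 7064 kg/m³
  option Z: σ_y = 413.0 MPa, ρ = 4540 kg/m³
  option Y: σ_y = 544.0 MPa, ρ = 10220 kg/m³
  option H: σ_y = 1730 MPa, ρ = 7979 kg/m³
  option H: M = 217 kN·m/kg
  option Z: M = 91.0 kN·m/kg
  option Y: M = 53.2 kN·m/kg
  option A: M = 21.2 kN·m/kg
Option H has the largest M.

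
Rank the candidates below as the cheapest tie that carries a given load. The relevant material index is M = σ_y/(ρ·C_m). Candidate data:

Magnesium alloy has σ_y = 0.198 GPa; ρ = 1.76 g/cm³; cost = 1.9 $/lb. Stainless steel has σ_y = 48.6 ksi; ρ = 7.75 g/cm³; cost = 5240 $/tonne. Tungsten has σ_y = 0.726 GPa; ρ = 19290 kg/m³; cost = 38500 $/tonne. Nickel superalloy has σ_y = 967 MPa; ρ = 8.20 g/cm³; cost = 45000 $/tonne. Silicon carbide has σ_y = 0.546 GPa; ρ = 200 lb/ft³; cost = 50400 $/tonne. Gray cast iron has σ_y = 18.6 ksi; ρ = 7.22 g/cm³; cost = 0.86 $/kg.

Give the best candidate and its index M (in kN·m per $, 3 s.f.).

magnesium alloy, M = 26.9 kN·m per $

Convert each candidate to consistent units, then evaluate M:
  magnesium alloy: σ_y = 198.0 MPa, ρ = 1760 kg/m³, cost = 4.189 $/kg
  stainless steel: σ_y = 335.1 MPa, ρ = 7750 kg/m³, cost = 5.240 $/kg
  tungsten: σ_y = 726.0 MPa, ρ = 19290 kg/m³, cost = 38.50 $/kg
  nickel superalloy: σ_y = 967.0 MPa, ρ = 8200 kg/m³, cost = 45.00 $/kg
  silicon carbide: σ_y = 546.0 MPa, ρ = 3204 kg/m³, cost = 50.40 $/kg
  gray cast iron: σ_y = 128.2 MPa, ρ = 7220 kg/m³, cost = 0.8600 $/kg
  magnesium alloy: M = 26.9 kN·m per $
  gray cast iron: M = 20.7 kN·m per $
  stainless steel: M = 8.25 kN·m per $
  silicon carbide: M = 3.38 kN·m per $
  nickel superalloy: M = 2.62 kN·m per $
  tungsten: M = 0.978 kN·m per $
The maximum is for magnesium alloy.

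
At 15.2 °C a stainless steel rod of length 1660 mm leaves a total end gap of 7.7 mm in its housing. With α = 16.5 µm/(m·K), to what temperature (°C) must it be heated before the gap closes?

α·L₀·ΔT = 7.7 mm ⇒ ΔT = 7.7 / (16.5×10⁻⁶ × 1660.0) = 281.1 K.
T = 15.2 + 281.1 = 296.3 °C.

296 °C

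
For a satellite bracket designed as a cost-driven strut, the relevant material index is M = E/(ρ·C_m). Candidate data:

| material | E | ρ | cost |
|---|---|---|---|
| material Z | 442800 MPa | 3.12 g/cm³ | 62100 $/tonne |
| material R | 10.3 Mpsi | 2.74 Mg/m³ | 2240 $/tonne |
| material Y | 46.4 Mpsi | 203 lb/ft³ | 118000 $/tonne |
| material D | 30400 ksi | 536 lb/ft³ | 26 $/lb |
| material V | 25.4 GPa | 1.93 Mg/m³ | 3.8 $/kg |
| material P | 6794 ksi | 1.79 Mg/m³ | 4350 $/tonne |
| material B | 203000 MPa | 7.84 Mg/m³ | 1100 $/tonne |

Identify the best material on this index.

Convert each candidate to consistent units, then evaluate M:
  material Z: E = 442.8 GPa, ρ = 3120 kg/m³, cost = 62.10 $/kg
  material R: E = 71.02 GPa, ρ = 2740 kg/m³, cost = 2.240 $/kg
  material Y: E = 319.9 GPa, ρ = 3252 kg/m³, cost = 118.0 $/kg
  material D: E = 209.6 GPa, ρ = 8586 kg/m³, cost = 57.32 $/kg
  material V: E = 25.40 GPa, ρ = 1930 kg/m³, cost = 3.800 $/kg
  material P: E = 46.84 GPa, ρ = 1790 kg/m³, cost = 4.350 $/kg
  material B: E = 203.0 GPa, ρ = 7840 kg/m³, cost = 1.100 $/kg
  material B: M = 23.5 MN·m per $
  material R: M = 11.6 MN·m per $
  material P: M = 6.02 MN·m per $
  material V: M = 3.46 MN·m per $
  material Z: M = 2.29 MN·m per $
  material Y: M = 0.834 MN·m per $
  material D: M = 0.426 MN·m per $
Highest index: material B.

material B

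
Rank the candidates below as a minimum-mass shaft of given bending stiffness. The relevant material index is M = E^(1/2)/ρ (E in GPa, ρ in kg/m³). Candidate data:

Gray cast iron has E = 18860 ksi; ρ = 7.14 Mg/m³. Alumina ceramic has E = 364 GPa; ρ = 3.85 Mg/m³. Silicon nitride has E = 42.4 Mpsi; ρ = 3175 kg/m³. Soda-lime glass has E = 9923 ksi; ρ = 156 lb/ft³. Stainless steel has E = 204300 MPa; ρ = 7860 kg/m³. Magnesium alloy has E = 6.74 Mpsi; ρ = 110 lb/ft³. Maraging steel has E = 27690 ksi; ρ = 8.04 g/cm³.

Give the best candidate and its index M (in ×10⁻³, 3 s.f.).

After converting to SI:
  gray cast iron: E = 130.0 GPa, ρ = 7140 kg/m³
  alumina ceramic: E = 364.0 GPa, ρ = 3850 kg/m³
  silicon nitride: E = 292.3 GPa, ρ = 3175 kg/m³
  soda-lime glass: E = 68.42 GPa, ρ = 2499 kg/m³
  stainless steel: E = 204.3 GPa, ρ = 7860 kg/m³
  magnesium alloy: E = 46.47 GPa, ρ = 1762 kg/m³
  maraging steel: E = 190.9 GPa, ρ = 8040 kg/m³
  silicon nitride: M = 5.39×10⁻³
  alumina ceramic: M = 4.96×10⁻³
  magnesium alloy: M = 3.87×10⁻³
  soda-lime glass: M = 3.31×10⁻³
  stainless steel: M = 1.82×10⁻³
  maraging steel: M = 1.72×10⁻³
  gray cast iron: M = 1.60×10⁻³
Silicon nitride ranks first.

silicon nitride, M = 5.39×10⁻³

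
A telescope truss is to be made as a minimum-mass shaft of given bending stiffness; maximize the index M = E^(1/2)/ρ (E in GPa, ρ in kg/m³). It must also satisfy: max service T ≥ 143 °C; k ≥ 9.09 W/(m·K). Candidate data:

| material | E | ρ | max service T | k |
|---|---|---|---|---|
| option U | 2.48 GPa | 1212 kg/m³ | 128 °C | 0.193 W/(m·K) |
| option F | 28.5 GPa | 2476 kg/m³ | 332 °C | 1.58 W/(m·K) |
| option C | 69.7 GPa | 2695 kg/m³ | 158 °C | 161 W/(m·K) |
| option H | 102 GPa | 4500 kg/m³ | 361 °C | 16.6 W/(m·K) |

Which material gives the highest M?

option C

Screen on constraints: max service T ≥ 143 °C; k ≥ 9.09 W/(m·K). Survivors: option C, option H.
Computing M directly (units already consistent):
  option C: M = 3.10×10⁻³
  option H: M = 2.24×10⁻³
Option C has the largest M.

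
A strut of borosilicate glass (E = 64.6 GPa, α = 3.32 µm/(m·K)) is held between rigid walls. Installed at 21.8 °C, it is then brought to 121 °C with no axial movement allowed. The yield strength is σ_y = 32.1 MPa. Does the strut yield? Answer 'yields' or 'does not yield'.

does not yield

ΔT = 99.20 K. Constrained thermal stress σ = E·α·ΔT = 64.60×10³ MPa × 3.32×10⁻⁶ × 99.20 = 21.3 MPa (compressive).
Compare to σ_y = 32.1 MPa: σ < σ_y, so it does not yield.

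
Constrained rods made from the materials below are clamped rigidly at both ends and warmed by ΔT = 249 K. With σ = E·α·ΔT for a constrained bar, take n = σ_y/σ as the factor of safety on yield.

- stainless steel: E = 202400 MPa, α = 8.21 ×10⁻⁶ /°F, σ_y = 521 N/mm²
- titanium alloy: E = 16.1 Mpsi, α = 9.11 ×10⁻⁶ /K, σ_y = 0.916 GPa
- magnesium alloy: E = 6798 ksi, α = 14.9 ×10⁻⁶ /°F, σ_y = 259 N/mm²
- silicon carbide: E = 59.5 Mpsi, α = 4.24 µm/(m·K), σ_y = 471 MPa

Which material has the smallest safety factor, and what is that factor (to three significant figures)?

stainless steel, n = 0.700

In consistent units (E in GPa, α in ×10⁻⁶/K, σ_y in MPa):
  stainless steel: E = 202.4, α = 14.8, σ_y = 521.0 → σ = 745 MPa, n = 0.700
  titanium alloy: E = 111.0, α = 9.11, σ_y = 916.0 → σ = 252 MPa, n = 3.64
  magnesium alloy: E = 46.87, α = 26.8, σ_y = 259.0 → σ = 313 MPa, n = 0.827
  silicon carbide: E = 410.2, α = 4.24, σ_y = 471.0 → σ = 433 MPa, n = 1.09
Stainless steel has the lowest safety factor, n = 0.700.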